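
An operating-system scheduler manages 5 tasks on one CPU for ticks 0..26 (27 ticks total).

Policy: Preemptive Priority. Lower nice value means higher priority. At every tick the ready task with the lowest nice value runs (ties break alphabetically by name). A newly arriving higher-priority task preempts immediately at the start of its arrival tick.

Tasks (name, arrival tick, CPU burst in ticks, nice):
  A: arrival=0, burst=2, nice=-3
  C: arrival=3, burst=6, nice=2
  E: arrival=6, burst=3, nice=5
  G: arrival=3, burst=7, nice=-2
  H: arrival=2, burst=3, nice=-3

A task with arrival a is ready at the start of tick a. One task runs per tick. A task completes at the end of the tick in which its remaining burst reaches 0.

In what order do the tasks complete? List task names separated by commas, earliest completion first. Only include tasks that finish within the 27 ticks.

completion order = A, H, G, C, E

t=0: ready={A} → run A
t=1: ready={A} → run A
t=2: ready={H} → run H
t=3: ready={C,G,H} → run H
t=4: ready={C,G,H} → run H
t=5: ready={C,G} → run G
t=6: ready={C,E,G} → run G
t=7: ready={C,E,G} → run G
t=8: ready={C,E,G} → run G
t=9: ready={C,E,G} → run G
t=10: ready={C,E,G} → run G
t=11: ready={C,E,G} → run G
t=12: ready={C,E} → run C
t=13: ready={C,E} → run C
t=14: ready={C,E} → run C
t=15: ready={C,E} → run C
t=16: ready={C,E} → run C
t=17: ready={C,E} → run C
t=18: ready={E} → run E
t=19: ready={E} → run E
t=20: ready={E} → run E
t=21: (idle)
t=22: (idle)
t=23: (idle)
t=24: (idle)
t=25: (idle)
t=26: (idle)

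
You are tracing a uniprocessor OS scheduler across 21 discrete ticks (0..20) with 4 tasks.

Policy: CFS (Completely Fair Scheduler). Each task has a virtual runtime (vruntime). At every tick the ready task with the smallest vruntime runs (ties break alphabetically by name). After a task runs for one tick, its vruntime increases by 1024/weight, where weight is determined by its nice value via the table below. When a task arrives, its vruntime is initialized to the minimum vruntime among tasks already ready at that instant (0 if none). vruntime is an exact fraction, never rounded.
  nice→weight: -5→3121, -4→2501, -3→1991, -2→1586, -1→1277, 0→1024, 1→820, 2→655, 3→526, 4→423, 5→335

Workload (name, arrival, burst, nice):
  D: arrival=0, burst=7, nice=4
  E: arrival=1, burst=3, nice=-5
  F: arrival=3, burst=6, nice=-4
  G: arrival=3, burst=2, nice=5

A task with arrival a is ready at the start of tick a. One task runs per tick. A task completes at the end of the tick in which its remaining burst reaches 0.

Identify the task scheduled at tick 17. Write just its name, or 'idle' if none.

running at tick 17 = D

t=0: vr[D=0] → run D
t=1: vr[D=1024/423 E=1024/423] → run D
t=2: vr[D=2048/423 E=1024/423] → run E
t=3: vr[D=2048/423 E=3629056/1320183 F=3629056/1320183 G=3629056/1320183] → run E
t=4: vr[D=2048/423 E=4062208/1320183 F=3629056/1320183 G=3629056/1320183] → run F
t=5: vr[D=2048/423 E=4062208/1320183 F=10428136448/3301777683 G=3629056/1320183] → run G
t=6: vr[D=2048/423 E=4062208/1320183 F=10428136448/3301777683 G=2567601152/442261305] → run E
t=7: vr[D=2048/423 F=10428136448/3301777683 G=2567601152/442261305] → run F
t=8: vr[D=2048/423 F=11780003840/3301777683 G=2567601152/442261305] → run F
t=9: vr[D=2048/423 F=13131871232/3301777683 G=2567601152/442261305] → run F
t=10: vr[D=2048/423 F=14483738624/3301777683 G=2567601152/442261305] → run F
t=11: vr[D=2048/423 F=15835606016/3301777683 G=2567601152/442261305] → run F
t=12: vr[D=2048/423 G=2567601152/442261305] → run D
t=13: vr[D=1024/141 G=2567601152/442261305] → run G
t=14: vr[D=1024/141] → run D
t=15: vr[D=4096/423] → run D
t=16: vr[D=5120/423] → run D
t=17: vr[D=2048/141] → run D
t=18: (idle)
t=19: (idle)
t=20: (idle)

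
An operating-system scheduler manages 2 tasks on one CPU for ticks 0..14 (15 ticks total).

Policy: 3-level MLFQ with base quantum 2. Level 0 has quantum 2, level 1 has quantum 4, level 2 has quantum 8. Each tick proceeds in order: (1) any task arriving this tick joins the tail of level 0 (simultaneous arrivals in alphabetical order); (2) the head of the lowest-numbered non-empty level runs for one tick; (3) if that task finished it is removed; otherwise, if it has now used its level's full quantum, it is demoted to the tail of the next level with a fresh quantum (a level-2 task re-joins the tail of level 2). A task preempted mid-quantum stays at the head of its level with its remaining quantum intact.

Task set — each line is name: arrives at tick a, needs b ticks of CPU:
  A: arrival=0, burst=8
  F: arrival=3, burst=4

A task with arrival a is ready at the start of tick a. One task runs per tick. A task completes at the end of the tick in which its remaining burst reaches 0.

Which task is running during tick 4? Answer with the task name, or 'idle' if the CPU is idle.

t=0: L0/L1/L2 = A/-/- → run A
t=1: L0/L1/L2 = A/-/- → run A
t=2: L0/L1/L2 = -/A/- → run A
t=3: L0/L1/L2 = F/A/- → run F
t=4: L0/L1/L2 = F/A/- → run F
t=5: L0/L1/L2 = -/AF/- → run A
t=6: L0/L1/L2 = -/AF/- → run A
t=7: L0/L1/L2 = -/AF/- → run A
t=8: L0/L1/L2 = -/F/A → run F
t=9: L0/L1/L2 = -/F/A → run F
t=10: L0/L1/L2 = -/-/A → run A
t=11: L0/L1/L2 = -/-/A → run A
t=12: (idle)
t=13: (idle)
t=14: (idle)

running at tick 4 = F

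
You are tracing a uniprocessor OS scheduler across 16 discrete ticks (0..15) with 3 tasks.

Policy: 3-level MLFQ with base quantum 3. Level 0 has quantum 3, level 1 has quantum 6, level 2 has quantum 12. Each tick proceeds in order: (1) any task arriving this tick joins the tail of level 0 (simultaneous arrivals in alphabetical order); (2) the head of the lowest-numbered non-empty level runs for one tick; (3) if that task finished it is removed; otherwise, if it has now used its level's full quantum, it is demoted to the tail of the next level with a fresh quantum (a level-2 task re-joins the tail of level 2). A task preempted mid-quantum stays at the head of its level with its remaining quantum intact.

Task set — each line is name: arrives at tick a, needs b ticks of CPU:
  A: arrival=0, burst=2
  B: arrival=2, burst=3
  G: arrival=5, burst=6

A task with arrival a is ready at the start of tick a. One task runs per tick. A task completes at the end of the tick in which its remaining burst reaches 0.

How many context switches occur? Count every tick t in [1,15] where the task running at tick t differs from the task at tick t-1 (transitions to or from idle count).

context switches = 3

t=0: L0/L1/L2 = A/-/- → run A
t=1: L0/L1/L2 = A/-/- → run A
t=2: L0/L1/L2 = B/-/- → run B
t=3: L0/L1/L2 = B/-/- → run B
t=4: L0/L1/L2 = B/-/- → run B
t=5: L0/L1/L2 = G/-/- → run G
t=6: L0/L1/L2 = G/-/- → run G
t=7: L0/L1/L2 = G/-/- → run G
t=8: L0/L1/L2 = -/G/- → run G
t=9: L0/L1/L2 = -/G/- → run G
t=10: L0/L1/L2 = -/G/- → run G
t=11: (idle)
t=12: (idle)
t=13: (idle)
t=14: (idle)
t=15: (idle)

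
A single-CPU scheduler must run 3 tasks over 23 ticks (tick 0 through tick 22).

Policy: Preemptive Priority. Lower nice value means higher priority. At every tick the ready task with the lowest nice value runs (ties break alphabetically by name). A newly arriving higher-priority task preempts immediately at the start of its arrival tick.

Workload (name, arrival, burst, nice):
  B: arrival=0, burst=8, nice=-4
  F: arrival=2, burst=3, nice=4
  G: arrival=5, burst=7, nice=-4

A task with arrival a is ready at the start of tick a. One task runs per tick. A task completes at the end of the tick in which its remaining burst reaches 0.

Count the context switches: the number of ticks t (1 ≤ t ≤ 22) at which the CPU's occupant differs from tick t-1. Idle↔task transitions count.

t=0: ready={B} → run B
t=1: ready={B} → run B
t=2: ready={B,F} → run B
t=3: ready={B,F} → run B
t=4: ready={B,F} → run B
t=5: ready={B,F,G} → run B
t=6: ready={B,F,G} → run B
t=7: ready={B,F,G} → run B
t=8: ready={F,G} → run G
t=9: ready={F,G} → run G
t=10: ready={F,G} → run G
t=11: ready={F,G} → run G
t=12: ready={F,G} → run G
t=13: ready={F,G} → run G
t=14: ready={F,G} → run G
t=15: ready={F} → run F
t=16: ready={F} → run F
t=17: ready={F} → run F
t=18: (idle)
t=19: (idle)
t=20: (idle)
t=21: (idle)
t=22: (idle)

context switches = 3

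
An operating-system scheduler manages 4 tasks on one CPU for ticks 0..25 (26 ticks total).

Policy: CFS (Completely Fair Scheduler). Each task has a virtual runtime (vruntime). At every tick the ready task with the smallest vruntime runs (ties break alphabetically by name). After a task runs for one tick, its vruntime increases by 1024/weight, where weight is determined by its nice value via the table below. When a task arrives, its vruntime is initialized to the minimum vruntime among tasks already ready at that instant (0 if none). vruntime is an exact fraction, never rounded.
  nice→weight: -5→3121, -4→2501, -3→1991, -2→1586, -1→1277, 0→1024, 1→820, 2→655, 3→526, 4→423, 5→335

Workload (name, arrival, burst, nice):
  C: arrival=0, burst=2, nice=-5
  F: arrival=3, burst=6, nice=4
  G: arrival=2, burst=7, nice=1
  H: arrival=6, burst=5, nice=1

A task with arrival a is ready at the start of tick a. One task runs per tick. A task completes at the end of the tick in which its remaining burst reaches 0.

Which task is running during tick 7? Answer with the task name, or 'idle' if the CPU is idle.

running at tick 7 = H

t=0: vr[C=0] → run C
t=1: vr[C=1024/3121] → run C
t=2: vr[G=0] → run G
t=3: vr[F=256/205 G=256/205] → run F
t=4: vr[F=318208/86715 G=256/205] → run G
t=5: vr[F=318208/86715 G=512/205] → run G
t=6: vr[F=318208/86715 G=768/205 H=318208/86715] → run F
t=7: vr[F=528128/86715 G=768/205 H=318208/86715] → run H
t=8: vr[F=528128/86715 G=768/205 H=426496/86715] → run G
t=9: vr[F=528128/86715 G=1024/205 H=426496/86715] → run H
t=10: vr[F=528128/86715 G=1024/205 H=534784/86715] → run G
t=11: vr[F=528128/86715 G=256/41 H=534784/86715] → run F
t=12: vr[F=246016/28905 G=256/41 H=534784/86715] → run H
t=13: vr[F=246016/28905 G=256/41 H=643072/86715] → run G
t=14: vr[F=246016/28905 G=1536/205 H=643072/86715] → run H
t=15: vr[F=246016/28905 G=1536/205 H=150272/17343] → run G
t=16: vr[F=246016/28905 H=150272/17343] → run F
t=17: vr[F=947968/86715 H=150272/17343] → run H
t=18: vr[F=947968/86715] → run F
t=19: vr[F=1157888/86715] → run F
t=20: (idle)
t=21: (idle)
t=22: (idle)
t=23: (idle)
t=24: (idle)
t=25: (idle)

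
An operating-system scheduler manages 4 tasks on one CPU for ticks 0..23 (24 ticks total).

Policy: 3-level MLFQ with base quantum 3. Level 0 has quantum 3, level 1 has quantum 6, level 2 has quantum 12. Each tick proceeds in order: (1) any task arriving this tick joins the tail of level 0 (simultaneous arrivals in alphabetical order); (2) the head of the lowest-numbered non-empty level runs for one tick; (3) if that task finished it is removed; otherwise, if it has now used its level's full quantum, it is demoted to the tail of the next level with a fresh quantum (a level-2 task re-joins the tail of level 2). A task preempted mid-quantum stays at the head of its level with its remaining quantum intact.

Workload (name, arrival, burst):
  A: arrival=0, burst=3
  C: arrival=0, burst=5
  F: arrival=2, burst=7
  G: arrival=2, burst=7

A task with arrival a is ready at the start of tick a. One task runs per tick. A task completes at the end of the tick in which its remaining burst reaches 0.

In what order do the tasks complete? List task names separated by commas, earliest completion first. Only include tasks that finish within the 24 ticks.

completion order = A, C, F, G

t=0: L0/L1/L2 = AC/-/- → run A
t=1: L0/L1/L2 = AC/-/- → run A
t=2: L0/L1/L2 = ACFG/-/- → run A
t=3: L0/L1/L2 = CFG/-/- → run C
t=4: L0/L1/L2 = CFG/-/- → run C
t=5: L0/L1/L2 = CFG/-/- → run C
t=6: L0/L1/L2 = FG/C/- → run F
t=7: L0/L1/L2 = FG/C/- → run F
t=8: L0/L1/L2 = FG/C/- → run F
t=9: L0/L1/L2 = G/CF/- → run G
t=10: L0/L1/L2 = G/CF/- → run G
t=11: L0/L1/L2 = G/CF/- → run G
t=12: L0/L1/L2 = -/CFG/- → run C
t=13: L0/L1/L2 = -/CFG/- → run C
t=14: L0/L1/L2 = -/FG/- → run F
t=15: L0/L1/L2 = -/FG/- → run F
t=16: L0/L1/L2 = -/FG/- → run F
t=17: L0/L1/L2 = -/FG/- → run F
t=18: L0/L1/L2 = -/G/- → run G
t=19: L0/L1/L2 = -/G/- → run G
t=20: L0/L1/L2 = -/G/- → run G
t=21: L0/L1/L2 = -/G/- → run G
t=22: (idle)
t=23: (idle)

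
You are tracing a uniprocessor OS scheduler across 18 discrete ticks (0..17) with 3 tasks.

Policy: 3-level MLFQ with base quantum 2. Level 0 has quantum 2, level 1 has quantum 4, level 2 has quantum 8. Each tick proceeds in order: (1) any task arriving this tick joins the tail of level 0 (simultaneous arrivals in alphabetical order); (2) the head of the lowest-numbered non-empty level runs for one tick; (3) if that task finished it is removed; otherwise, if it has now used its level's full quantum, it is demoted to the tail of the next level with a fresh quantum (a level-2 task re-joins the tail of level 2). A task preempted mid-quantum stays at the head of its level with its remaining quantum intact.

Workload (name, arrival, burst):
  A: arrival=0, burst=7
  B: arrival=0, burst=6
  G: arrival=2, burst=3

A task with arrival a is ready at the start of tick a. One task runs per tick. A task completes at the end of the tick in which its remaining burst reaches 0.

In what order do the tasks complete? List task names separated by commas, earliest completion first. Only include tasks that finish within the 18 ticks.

completion order = B, G, A

t=0: L0/L1/L2 = AB/-/- → run A
t=1: L0/L1/L2 = AB/-/- → run A
t=2: L0/L1/L2 = BG/A/- → run B
t=3: L0/L1/L2 = BG/A/- → run B
t=4: L0/L1/L2 = G/AB/- → run G
t=5: L0/L1/L2 = G/AB/- → run G
t=6: L0/L1/L2 = -/ABG/- → run A
t=7: L0/L1/L2 = -/ABG/- → run A
t=8: L0/L1/L2 = -/ABG/- → run A
t=9: L0/L1/L2 = -/ABG/- → run A
t=10: L0/L1/L2 = -/BG/A → run B
t=11: L0/L1/L2 = -/BG/A → run B
t=12: L0/L1/L2 = -/BG/A → run B
t=13: L0/L1/L2 = -/BG/A → run B
t=14: L0/L1/L2 = -/G/A → run G
t=15: L0/L1/L2 = -/-/A → run A
t=16: (idle)
t=17: (idle)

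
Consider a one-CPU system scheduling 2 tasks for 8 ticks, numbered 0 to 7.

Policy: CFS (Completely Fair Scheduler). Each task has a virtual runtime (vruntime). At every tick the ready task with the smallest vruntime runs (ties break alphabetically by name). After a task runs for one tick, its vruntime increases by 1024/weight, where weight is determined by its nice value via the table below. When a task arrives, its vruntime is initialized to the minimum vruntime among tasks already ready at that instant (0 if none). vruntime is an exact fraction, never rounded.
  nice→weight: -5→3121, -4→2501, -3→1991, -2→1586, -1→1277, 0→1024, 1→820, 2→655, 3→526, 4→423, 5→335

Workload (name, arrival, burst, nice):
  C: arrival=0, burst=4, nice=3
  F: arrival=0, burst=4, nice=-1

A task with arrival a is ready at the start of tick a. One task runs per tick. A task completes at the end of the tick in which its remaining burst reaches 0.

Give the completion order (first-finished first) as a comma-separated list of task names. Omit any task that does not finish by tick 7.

t=0: vr[C=0 F=0] → run C
t=1: vr[C=512/263 F=0] → run F
t=2: vr[C=512/263 F=1024/1277] → run F
t=3: vr[C=512/263 F=2048/1277] → run F
t=4: vr[C=512/263 F=3072/1277] → run C
t=5: vr[C=1024/263 F=3072/1277] → run F
t=6: vr[C=1024/263] → run C
t=7: vr[C=1536/263] → run C

completion order = F, C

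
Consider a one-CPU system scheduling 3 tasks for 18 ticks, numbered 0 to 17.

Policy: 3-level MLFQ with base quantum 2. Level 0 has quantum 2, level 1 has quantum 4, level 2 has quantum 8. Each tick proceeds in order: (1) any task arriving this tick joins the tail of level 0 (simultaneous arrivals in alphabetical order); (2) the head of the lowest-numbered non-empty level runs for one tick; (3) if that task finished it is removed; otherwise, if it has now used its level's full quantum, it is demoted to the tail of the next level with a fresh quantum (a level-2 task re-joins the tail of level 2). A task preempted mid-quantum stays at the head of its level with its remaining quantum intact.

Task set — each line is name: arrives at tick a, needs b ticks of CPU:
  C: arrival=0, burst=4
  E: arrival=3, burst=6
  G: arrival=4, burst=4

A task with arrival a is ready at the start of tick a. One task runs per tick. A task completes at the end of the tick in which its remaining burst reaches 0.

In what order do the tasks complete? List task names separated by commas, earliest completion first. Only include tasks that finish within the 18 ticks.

t=0: L0/L1/L2 = C/-/- → run C
t=1: L0/L1/L2 = C/-/- → run C
t=2: L0/L1/L2 = -/C/- → run C
t=3: L0/L1/L2 = E/C/- → run E
t=4: L0/L1/L2 = EG/C/- → run E
t=5: L0/L1/L2 = G/CE/- → run G
t=6: L0/L1/L2 = G/CE/- → run G
t=7: L0/L1/L2 = -/CEG/- → run C
t=8: L0/L1/L2 = -/EG/- → run E
t=9: L0/L1/L2 = -/EG/- → run E
t=10: L0/L1/L2 = -/EG/- → run E
t=11: L0/L1/L2 = -/EG/- → run E
t=12: L0/L1/L2 = -/G/- → run G
t=13: L0/L1/L2 = -/G/- → run G
t=14: (idle)
t=15: (idle)
t=16: (idle)
t=17: (idle)

completion order = C, E, G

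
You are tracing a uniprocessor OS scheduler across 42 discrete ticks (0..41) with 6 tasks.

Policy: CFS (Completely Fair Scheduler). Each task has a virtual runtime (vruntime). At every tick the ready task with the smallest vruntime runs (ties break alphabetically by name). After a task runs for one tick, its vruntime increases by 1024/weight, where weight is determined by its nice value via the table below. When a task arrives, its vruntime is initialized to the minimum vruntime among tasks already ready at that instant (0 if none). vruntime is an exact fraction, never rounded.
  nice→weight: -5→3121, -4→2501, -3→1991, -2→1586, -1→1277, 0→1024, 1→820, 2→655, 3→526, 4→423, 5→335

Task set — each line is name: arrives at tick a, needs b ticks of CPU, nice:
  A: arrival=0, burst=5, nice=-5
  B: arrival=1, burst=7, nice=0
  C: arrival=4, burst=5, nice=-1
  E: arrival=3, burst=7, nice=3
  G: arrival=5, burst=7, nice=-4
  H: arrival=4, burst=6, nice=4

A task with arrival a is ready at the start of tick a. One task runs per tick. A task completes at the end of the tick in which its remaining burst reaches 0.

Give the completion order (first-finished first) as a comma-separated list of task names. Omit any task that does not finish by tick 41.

t=0: vr[A=0] → run A
t=1: vr[A=1024/3121 B=1024/3121] → run A
t=2: vr[A=2048/3121 B=1024/3121] → run B
t=3: vr[A=2048/3121 B=4145/3121 E=2048/3121] → run A
t=4: vr[A=3072/3121 B=4145/3121 C=2048/3121 E=2048/3121 H=2048/3121] → run C
t=5: vr[A=3072/3121 B=4145/3121 C=5811200/3985517 E=2048/3121 G=2048/3121 H=2048/3121] → run E
t=6: vr[A=3072/3121 B=4145/3121 C=5811200/3985517 E=2136576/820823 G=2048/3121 H=2048/3121] → run G
t=7: vr[A=3072/3121 B=4145/3121 C=5811200/3985517 E=2136576/820823 G=8317952/7805621 H=2048/3121] → run H
t=8: vr[A=3072/3121 B=4145/3121 C=5811200/3985517 E=2136576/820823 G=8317952/7805621 H=4062208/1320183] → run A
t=9: vr[A=4096/3121 B=4145/3121 C=5811200/3985517 E=2136576/820823 G=8317952/7805621 H=4062208/1320183] → run G
t=10: vr[A=4096/3121 B=4145/3121 C=5811200/3985517 E=2136576/820823 G=11513856/7805621 H=4062208/1320183] → run A
t=11: vr[B=4145/3121 C=5811200/3985517 E=2136576/820823 G=11513856/7805621 H=4062208/1320183] → run B
t=12: vr[B=7266/3121 C=5811200/3985517 E=2136576/820823 G=11513856/7805621 H=4062208/1320183] → run C
t=13: vr[B=7266/3121 C=9007104/3985517 E=2136576/820823 G=11513856/7805621 H=4062208/1320183] → run G
t=14: vr[B=7266/3121 C=9007104/3985517 E=2136576/820823 G=14709760/7805621 H=4062208/1320183] → run G
t=15: vr[B=7266/3121 C=9007104/3985517 E=2136576/820823 G=17905664/7805621 H=4062208/1320183] → run C
t=16: vr[B=7266/3121 C=12203008/3985517 E=2136576/820823 G=17905664/7805621 H=4062208/1320183] → run G
t=17: vr[B=7266/3121 C=12203008/3985517 E=2136576/820823 G=21101568/7805621 H=4062208/1320183] → run B
t=18: vr[B=10387/3121 C=12203008/3985517 E=2136576/820823 G=21101568/7805621 H=4062208/1320183] → run E
t=19: vr[B=10387/3121 C=12203008/3985517 E=3734528/820823 G=21101568/7805621 H=4062208/1320183] → run G
t=20: vr[B=10387/3121 C=12203008/3985517 E=3734528/820823 G=24297472/7805621 H=4062208/1320183] → run C
t=21: vr[B=10387/3121 C=15398912/3985517 E=3734528/820823 G=24297472/7805621 H=4062208/1320183] → run H
t=22: vr[B=10387/3121 C=15398912/3985517 E=3734528/820823 G=24297472/7805621 H=7258112/1320183] → run G
t=23: vr[B=10387/3121 C=15398912/3985517 E=3734528/820823 H=7258112/1320183] → run B
t=24: vr[B=13508/3121 C=15398912/3985517 E=3734528/820823 H=7258112/1320183] → run C
t=25: vr[B=13508/3121 E=3734528/820823 H=7258112/1320183] → run B
t=26: vr[B=16629/3121 E=3734528/820823 H=7258112/1320183] → run E
t=27: vr[B=16629/3121 E=5332480/820823 H=7258112/1320183] → run B
t=28: vr[B=19750/3121 E=5332480/820823 H=7258112/1320183] → run H
t=29: vr[B=19750/3121 E=5332480/820823 H=3484672/440061] → run B
t=30: vr[E=5332480/820823 H=3484672/440061] → run E
t=31: vr[E=6930432/820823 H=3484672/440061] → run H
t=32: vr[E=6930432/820823 H=13649920/1320183] → run E
t=33: vr[E=8528384/820823 H=13649920/1320183] → run H
t=34: vr[E=8528384/820823 H=16845824/1320183] → run E
t=35: vr[E=10126336/820823 H=16845824/1320183] → run E
t=36: vr[H=16845824/1320183] → run H
t=37: (idle)
t=38: (idle)
t=39: (idle)
t=40: (idle)
t=41: (idle)

completion order = A, G, C, B, E, H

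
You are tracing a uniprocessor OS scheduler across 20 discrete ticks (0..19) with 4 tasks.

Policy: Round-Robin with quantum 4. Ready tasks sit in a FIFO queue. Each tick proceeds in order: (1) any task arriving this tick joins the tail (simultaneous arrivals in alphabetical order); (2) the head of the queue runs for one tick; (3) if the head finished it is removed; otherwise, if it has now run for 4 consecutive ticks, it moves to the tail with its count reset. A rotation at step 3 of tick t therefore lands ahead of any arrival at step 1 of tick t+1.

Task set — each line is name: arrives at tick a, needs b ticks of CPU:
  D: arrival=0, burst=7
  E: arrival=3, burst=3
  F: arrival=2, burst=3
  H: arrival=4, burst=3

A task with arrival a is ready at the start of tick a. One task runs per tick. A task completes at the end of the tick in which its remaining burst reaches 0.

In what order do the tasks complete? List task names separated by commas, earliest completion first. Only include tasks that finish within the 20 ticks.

completion order = F, E, D, H

t=0: queue=[D] q_used=0 → run D
t=1: queue=[D] q_used=1 → run D
t=2: queue=[D,F] q_used=2 → run D
t=3: queue=[D,F,E] q_used=3 → run D
t=4: queue=[F,E,D,H] q_used=0 → run F
t=5: queue=[F,E,D,H] q_used=1 → run F
t=6: queue=[F,E,D,H] q_used=2 → run F
t=7: queue=[E,D,H] q_used=0 → run E
t=8: queue=[E,D,H] q_used=1 → run E
t=9: queue=[E,D,H] q_used=2 → run E
t=10: queue=[D,H] q_used=0 → run D
t=11: queue=[D,H] q_used=1 → run D
t=12: queue=[D,H] q_used=2 → run D
t=13: queue=[H] q_used=0 → run H
t=14: queue=[H] q_used=1 → run H
t=15: queue=[H] q_used=2 → run H
t=16: (idle)
t=17: (idle)
t=18: (idle)
t=19: (idle)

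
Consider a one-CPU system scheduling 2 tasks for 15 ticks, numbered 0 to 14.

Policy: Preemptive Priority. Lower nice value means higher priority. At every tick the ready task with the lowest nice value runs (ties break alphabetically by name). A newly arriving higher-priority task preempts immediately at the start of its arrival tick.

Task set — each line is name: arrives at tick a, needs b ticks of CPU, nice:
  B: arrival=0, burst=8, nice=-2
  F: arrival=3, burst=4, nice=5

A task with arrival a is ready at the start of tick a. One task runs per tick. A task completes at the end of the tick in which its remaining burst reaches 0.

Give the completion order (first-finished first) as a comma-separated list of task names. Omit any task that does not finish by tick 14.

t=0: ready={B} → run B
t=1: ready={B} → run B
t=2: ready={B} → run B
t=3: ready={B,F} → run B
t=4: ready={B,F} → run B
t=5: ready={B,F} → run B
t=6: ready={B,F} → run B
t=7: ready={B,F} → run B
t=8: ready={F} → run F
t=9: ready={F} → run F
t=10: ready={F} → run F
t=11: ready={F} → run F
t=12: (idle)
t=13: (idle)
t=14: (idle)

completion order = B, F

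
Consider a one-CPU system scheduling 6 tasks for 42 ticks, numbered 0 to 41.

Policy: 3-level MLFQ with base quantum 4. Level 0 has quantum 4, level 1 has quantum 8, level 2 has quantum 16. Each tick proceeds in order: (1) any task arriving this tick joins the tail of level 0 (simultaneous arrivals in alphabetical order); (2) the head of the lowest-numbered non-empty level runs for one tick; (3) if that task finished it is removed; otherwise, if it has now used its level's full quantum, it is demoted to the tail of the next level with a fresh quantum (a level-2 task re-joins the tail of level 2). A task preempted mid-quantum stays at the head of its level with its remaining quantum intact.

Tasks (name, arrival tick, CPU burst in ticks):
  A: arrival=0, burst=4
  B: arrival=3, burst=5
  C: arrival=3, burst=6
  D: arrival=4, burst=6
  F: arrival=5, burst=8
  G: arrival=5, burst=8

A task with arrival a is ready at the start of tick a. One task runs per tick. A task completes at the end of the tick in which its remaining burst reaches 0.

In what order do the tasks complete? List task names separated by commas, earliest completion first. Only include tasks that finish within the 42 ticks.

t=0: L0/L1/L2 = A/-/- → run A
t=1: L0/L1/L2 = A/-/- → run A
t=2: L0/L1/L2 = A/-/- → run A
t=3: L0/L1/L2 = ABC/-/- → run A
t=4: L0/L1/L2 = BCD/-/- → run B
t=5: L0/L1/L2 = BCDFG/-/- → run B
t=6: L0/L1/L2 = BCDFG/-/- → run B
t=7: L0/L1/L2 = BCDFG/-/- → run B
t=8: L0/L1/L2 = CDFG/B/- → run C
t=9: L0/L1/L2 = CDFG/B/- → run C
t=10: L0/L1/L2 = CDFG/B/- → run C
t=11: L0/L1/L2 = CDFG/B/- → run C
t=12: L0/L1/L2 = DFG/BC/- → run D
t=13: L0/L1/L2 = DFG/BC/- → run D
t=14: L0/L1/L2 = DFG/BC/- → run D
t=15: L0/L1/L2 = DFG/BC/- → run D
t=16: L0/L1/L2 = FG/BCD/- → run F
t=17: L0/L1/L2 = FG/BCD/- → run F
t=18: L0/L1/L2 = FG/BCD/- → run F
t=19: L0/L1/L2 = FG/BCD/- → run F
t=20: L0/L1/L2 = G/BCDF/- → run G
t=21: L0/L1/L2 = G/BCDF/- → run G
t=22: L0/L1/L2 = G/BCDF/- → run G
t=23: L0/L1/L2 = G/BCDF/- → run G
t=24: L0/L1/L2 = -/BCDFG/- → run B
t=25: L0/L1/L2 = -/CDFG/- → run C
t=26: L0/L1/L2 = -/CDFG/- → run C
t=27: L0/L1/L2 = -/DFG/- → run D
t=28: L0/L1/L2 = -/DFG/- → run D
t=29: L0/L1/L2 = -/FG/- → run F
t=30: L0/L1/L2 = -/FG/- → run F
t=31: L0/L1/L2 = -/FG/- → run F
t=32: L0/L1/L2 = -/FG/- → run F
t=33: L0/L1/L2 = -/G/- → run G
t=34: L0/L1/L2 = -/G/- → run G
t=35: L0/L1/L2 = -/G/- → run G
t=36: L0/L1/L2 = -/G/- → run G
t=37: (idle)
t=38: (idle)
t=39: (idle)
t=40: (idle)
t=41: (idle)

completion order = A, B, C, D, F, G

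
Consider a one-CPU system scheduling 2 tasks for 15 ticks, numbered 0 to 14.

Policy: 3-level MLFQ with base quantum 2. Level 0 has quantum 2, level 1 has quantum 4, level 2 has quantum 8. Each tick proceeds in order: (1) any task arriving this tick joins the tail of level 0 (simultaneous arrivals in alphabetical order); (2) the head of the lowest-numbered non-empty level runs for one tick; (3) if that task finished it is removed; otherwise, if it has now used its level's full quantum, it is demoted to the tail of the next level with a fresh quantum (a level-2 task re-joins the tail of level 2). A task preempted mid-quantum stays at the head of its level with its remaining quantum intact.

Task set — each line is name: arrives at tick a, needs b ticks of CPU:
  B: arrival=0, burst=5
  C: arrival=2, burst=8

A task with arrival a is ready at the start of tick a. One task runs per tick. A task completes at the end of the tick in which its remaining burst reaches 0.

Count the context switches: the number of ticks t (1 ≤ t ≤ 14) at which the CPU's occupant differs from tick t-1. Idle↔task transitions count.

t=0: L0/L1/L2 = B/-/- → run B
t=1: L0/L1/L2 = B/-/- → run B
t=2: L0/L1/L2 = C/B/- → run C
t=3: L0/L1/L2 = C/B/- → run C
t=4: L0/L1/L2 = -/BC/- → run B
t=5: L0/L1/L2 = -/BC/- → run B
t=6: L0/L1/L2 = -/BC/- → run B
t=7: L0/L1/L2 = -/C/- → run C
t=8: L0/L1/L2 = -/C/- → run C
t=9: L0/L1/L2 = -/C/- → run C
t=10: L0/L1/L2 = -/C/- → run C
t=11: L0/L1/L2 = -/-/C → run C
t=12: L0/L1/L2 = -/-/C → run C
t=13: (idle)
t=14: (idle)

context switches = 4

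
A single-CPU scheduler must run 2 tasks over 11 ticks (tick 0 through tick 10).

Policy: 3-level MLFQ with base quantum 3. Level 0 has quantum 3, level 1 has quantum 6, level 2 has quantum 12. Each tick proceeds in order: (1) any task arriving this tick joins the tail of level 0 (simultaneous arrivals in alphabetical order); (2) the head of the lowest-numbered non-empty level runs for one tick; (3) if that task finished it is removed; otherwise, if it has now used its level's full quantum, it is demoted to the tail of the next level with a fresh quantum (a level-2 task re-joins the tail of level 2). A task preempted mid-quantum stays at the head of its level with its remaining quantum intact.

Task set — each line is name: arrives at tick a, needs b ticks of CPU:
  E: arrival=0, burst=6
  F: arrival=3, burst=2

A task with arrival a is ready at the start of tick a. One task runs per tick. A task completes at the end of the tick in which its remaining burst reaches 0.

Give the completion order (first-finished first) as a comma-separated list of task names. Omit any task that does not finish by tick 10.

completion order = F, E

t=0: L0/L1/L2 = E/-/- → run E
t=1: L0/L1/L2 = E/-/- → run E
t=2: L0/L1/L2 = E/-/- → run E
t=3: L0/L1/L2 = F/E/- → run F
t=4: L0/L1/L2 = F/E/- → run F
t=5: L0/L1/L2 = -/E/- → run E
t=6: L0/L1/L2 = -/E/- → run E
t=7: L0/L1/L2 = -/E/- → run E
t=8: (idle)
t=9: (idle)
t=10: (idle)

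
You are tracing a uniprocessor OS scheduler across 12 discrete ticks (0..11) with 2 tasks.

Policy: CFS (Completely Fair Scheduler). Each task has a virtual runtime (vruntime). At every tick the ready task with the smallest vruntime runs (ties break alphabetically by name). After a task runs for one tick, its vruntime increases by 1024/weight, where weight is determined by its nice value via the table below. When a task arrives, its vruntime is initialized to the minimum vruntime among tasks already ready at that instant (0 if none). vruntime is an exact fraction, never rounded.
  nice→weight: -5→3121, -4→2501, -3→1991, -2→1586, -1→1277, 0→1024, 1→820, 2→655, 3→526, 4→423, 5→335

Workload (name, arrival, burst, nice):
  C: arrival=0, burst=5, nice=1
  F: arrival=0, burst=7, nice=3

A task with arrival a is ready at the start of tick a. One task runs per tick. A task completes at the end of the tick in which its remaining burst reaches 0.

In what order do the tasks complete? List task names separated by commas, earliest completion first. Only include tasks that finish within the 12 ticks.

completion order = C, F

t=0: vr[C=0 F=0] → run C
t=1: vr[C=256/205 F=0] → run F
t=2: vr[C=256/205 F=512/263] → run C
t=3: vr[C=512/205 F=512/263] → run F
t=4: vr[C=512/205 F=1024/263] → run C
t=5: vr[C=768/205 F=1024/263] → run C
t=6: vr[C=1024/205 F=1024/263] → run F
t=7: vr[C=1024/205 F=1536/263] → run C
t=8: vr[F=1536/263] → run F
t=9: vr[F=2048/263] → run F
t=10: vr[F=2560/263] → run F
t=11: vr[F=3072/263] → run F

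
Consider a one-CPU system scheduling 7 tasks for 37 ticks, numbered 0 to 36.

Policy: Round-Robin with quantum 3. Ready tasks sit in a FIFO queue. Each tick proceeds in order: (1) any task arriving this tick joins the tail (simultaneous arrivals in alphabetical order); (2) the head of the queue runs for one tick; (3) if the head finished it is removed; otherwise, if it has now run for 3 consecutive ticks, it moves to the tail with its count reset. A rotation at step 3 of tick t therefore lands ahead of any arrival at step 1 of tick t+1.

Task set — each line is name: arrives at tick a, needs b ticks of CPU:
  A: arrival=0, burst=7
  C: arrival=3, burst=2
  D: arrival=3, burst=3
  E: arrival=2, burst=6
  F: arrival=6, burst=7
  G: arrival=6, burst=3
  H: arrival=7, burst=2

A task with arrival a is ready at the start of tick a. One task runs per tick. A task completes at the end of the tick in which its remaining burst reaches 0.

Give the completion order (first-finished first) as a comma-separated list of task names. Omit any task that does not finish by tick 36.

t=0: queue=[A] q_used=0 → run A
t=1: queue=[A] q_used=1 → run A
t=2: queue=[A,E] q_used=2 → run A
t=3: queue=[E,A,C,D] q_used=0 → run E
t=4: queue=[E,A,C,D] q_used=1 → run E
t=5: queue=[E,A,C,D] q_used=2 → run E
t=6: queue=[A,C,D,E,F,G] q_used=0 → run A
t=7: queue=[A,C,D,E,F,G,H] q_used=1 → run A
t=8: queue=[A,C,D,E,F,G,H] q_used=2 → run A
t=9: queue=[C,D,E,F,G,H,A] q_used=0 → run C
t=10: queue=[C,D,E,F,G,H,A] q_used=1 → run C
t=11: queue=[D,E,F,G,H,A] q_used=0 → run D
t=12: queue=[D,E,F,G,H,A] q_used=1 → run D
t=13: queue=[D,E,F,G,H,A] q_used=2 → run D
t=14: queue=[E,F,G,H,A] q_used=0 → run E
t=15: queue=[E,F,G,H,A] q_used=1 → run E
t=16: queue=[E,F,G,H,A] q_used=2 → run E
t=17: queue=[F,G,H,A] q_used=0 → run F
t=18: queue=[F,G,H,A] q_used=1 → run F
t=19: queue=[F,G,H,A] q_used=2 → run F
t=20: queue=[G,H,A,F] q_used=0 → run G
t=21: queue=[G,H,A,F] q_used=1 → run G
t=22: queue=[G,H,A,F] q_used=2 → run G
t=23: queue=[H,A,F] q_used=0 → run H
t=24: queue=[H,A,F] q_used=1 → run H
t=25: queue=[A,F] q_used=0 → run A
t=26: queue=[F] q_used=0 → run F
t=27: queue=[F] q_used=1 → run F
t=28: queue=[F] q_used=2 → run F
t=29: queue=[F] q_used=0 → run F
t=30: (idle)
t=31: (idle)
t=32: (idle)
t=33: (idle)
t=34: (idle)
t=35: (idle)
t=36: (idle)

completion order = C, D, E, G, H, A, F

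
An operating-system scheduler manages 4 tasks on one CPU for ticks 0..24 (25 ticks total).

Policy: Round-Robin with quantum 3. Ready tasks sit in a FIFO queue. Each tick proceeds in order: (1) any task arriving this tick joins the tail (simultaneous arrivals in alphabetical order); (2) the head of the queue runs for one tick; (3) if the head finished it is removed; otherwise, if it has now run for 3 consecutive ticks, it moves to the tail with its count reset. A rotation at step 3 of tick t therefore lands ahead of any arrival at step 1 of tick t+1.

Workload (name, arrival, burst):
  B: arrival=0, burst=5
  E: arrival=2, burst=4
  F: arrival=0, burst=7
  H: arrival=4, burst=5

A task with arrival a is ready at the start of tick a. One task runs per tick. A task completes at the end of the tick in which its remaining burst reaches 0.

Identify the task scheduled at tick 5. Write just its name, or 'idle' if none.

running at tick 5 = F

t=0: queue=[B,F] q_used=0 → run B
t=1: queue=[B,F] q_used=1 → run B
t=2: queue=[B,F,E] q_used=2 → run B
t=3: queue=[F,E,B] q_used=0 → run F
t=4: queue=[F,E,B,H] q_used=1 → run F
t=5: queue=[F,E,B,H] q_used=2 → run F
t=6: queue=[E,B,H,F] q_used=0 → run E
t=7: queue=[E,B,H,F] q_used=1 → run E
t=8: queue=[E,B,H,F] q_used=2 → run E
t=9: queue=[B,H,F,E] q_used=0 → run B
t=10: queue=[B,H,F,E] q_used=1 → run B
t=11: queue=[H,F,E] q_used=0 → run H
t=12: queue=[H,F,E] q_used=1 → run H
t=13: queue=[H,F,E] q_used=2 → run H
t=14: queue=[F,E,H] q_used=0 → run F
t=15: queue=[F,E,H] q_used=1 → run F
t=16: queue=[F,E,H] q_used=2 → run F
t=17: queue=[E,H,F] q_used=0 → run E
t=18: queue=[H,F] q_used=0 → run H
t=19: queue=[H,F] q_used=1 → run H
t=20: queue=[F] q_used=0 → run F
t=21: (idle)
t=22: (idle)
t=23: (idle)
t=24: (idle)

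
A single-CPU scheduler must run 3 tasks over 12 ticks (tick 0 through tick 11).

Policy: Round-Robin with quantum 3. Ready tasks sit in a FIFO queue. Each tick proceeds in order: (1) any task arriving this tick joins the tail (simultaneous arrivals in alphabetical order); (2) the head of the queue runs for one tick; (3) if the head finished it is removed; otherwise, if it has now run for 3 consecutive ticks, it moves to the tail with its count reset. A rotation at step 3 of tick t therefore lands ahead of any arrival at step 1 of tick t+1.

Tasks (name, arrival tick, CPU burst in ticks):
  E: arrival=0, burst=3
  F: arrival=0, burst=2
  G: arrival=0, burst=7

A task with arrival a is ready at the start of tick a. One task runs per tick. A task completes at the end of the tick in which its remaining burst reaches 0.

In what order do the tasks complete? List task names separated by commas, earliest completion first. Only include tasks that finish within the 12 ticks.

completion order = E, F, G

t=0: queue=[E,F,G] q_used=0 → run E
t=1: queue=[E,F,G] q_used=1 → run E
t=2: queue=[E,F,G] q_used=2 → run E
t=3: queue=[F,G] q_used=0 → run F
t=4: queue=[F,G] q_used=1 → run F
t=5: queue=[G] q_used=0 → run G
t=6: queue=[G] q_used=1 → run G
t=7: queue=[G] q_used=2 → run G
t=8: queue=[G] q_used=0 → run G
t=9: queue=[G] q_used=1 → run G
t=10: queue=[G] q_used=2 → run G
t=11: queue=[G] q_used=0 → run G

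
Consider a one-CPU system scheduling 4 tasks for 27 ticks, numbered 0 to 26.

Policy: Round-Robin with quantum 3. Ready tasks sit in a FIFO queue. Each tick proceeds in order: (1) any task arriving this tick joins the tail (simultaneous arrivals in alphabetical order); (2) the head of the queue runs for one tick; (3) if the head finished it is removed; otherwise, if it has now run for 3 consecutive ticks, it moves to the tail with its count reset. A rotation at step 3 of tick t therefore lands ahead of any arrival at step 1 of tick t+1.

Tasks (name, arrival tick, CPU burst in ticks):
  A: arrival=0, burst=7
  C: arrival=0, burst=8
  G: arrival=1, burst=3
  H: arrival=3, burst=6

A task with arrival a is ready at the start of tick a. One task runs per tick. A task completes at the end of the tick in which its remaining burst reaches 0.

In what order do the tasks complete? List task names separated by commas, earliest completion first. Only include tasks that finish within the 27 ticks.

t=0: queue=[A,C] q_used=0 → run A
t=1: queue=[A,C,G] q_used=1 → run A
t=2: queue=[A,C,G] q_used=2 → run A
t=3: queue=[C,G,A,H] q_used=0 → run C
t=4: queue=[C,G,A,H] q_used=1 → run C
t=5: queue=[C,G,A,H] q_used=2 → run C
t=6: queue=[G,A,H,C] q_used=0 → run G
t=7: queue=[G,A,H,C] q_used=1 → run G
t=8: queue=[G,A,H,C] q_used=2 → run G
t=9: queue=[A,H,C] q_used=0 → run A
t=10: queue=[A,H,C] q_used=1 → run A
t=11: queue=[A,H,C] q_used=2 → run A
t=12: queue=[H,C,A] q_used=0 → run H
t=13: queue=[H,C,A] q_used=1 → run H
t=14: queue=[H,C,A] q_used=2 → run H
t=15: queue=[C,A,H] q_used=0 → run C
t=16: queue=[C,A,H] q_used=1 → run C
t=17: queue=[C,A,H] q_used=2 → run C
t=18: queue=[A,H,C] q_used=0 → run A
t=19: queue=[H,C] q_used=0 → run H
t=20: queue=[H,C] q_used=1 → run H
t=21: queue=[H,C] q_used=2 → run H
t=22: queue=[C] q_used=0 → run C
t=23: queue=[C] q_used=1 → run C
t=24: (idle)
t=25: (idle)
t=26: (idle)

completion order = G, A, H, C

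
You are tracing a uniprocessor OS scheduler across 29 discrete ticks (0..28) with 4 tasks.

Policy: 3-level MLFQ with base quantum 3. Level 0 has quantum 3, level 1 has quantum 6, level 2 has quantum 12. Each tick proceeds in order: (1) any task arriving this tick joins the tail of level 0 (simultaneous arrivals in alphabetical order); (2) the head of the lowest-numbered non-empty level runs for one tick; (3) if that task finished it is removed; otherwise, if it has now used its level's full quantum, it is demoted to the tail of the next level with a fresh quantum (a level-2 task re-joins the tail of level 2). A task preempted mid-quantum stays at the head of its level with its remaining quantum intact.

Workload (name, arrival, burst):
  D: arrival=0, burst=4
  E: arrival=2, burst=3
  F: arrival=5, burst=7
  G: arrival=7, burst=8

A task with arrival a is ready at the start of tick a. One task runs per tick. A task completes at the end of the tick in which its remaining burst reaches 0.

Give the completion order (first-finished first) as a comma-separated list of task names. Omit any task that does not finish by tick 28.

t=0: L0/L1/L2 = D/-/- → run D
t=1: L0/L1/L2 = D/-/- → run D
t=2: L0/L1/L2 = DE/-/- → run D
t=3: L0/L1/L2 = E/D/- → run E
t=4: L0/L1/L2 = E/D/- → run E
t=5: L0/L1/L2 = EF/D/- → run E
t=6: L0/L1/L2 = F/D/- → run F
t=7: L0/L1/L2 = FG/D/- → run F
t=8: L0/L1/L2 = FG/D/- → run F
t=9: L0/L1/L2 = G/DF/- → run G
t=10: L0/L1/L2 = G/DF/- → run G
t=11: L0/L1/L2 = G/DF/- → run G
t=12: L0/L1/L2 = -/DFG/- → run D
t=13: L0/L1/L2 = -/FG/- → run F
t=14: L0/L1/L2 = -/FG/- → run F
t=15: L0/L1/L2 = -/FG/- → run F
t=16: L0/L1/L2 = -/FG/- → run F
t=17: L0/L1/L2 = -/G/- → run G
t=18: L0/L1/L2 = -/G/- → run G
t=19: L0/L1/L2 = -/G/- → run G
t=20: L0/L1/L2 = -/G/- → run G
t=21: L0/L1/L2 = -/G/- → run G
t=22: (idle)
t=23: (idle)
t=24: (idle)
t=25: (idle)
t=26: (idle)
t=27: (idle)
t=28: (idle)

completion order = E, D, F, G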